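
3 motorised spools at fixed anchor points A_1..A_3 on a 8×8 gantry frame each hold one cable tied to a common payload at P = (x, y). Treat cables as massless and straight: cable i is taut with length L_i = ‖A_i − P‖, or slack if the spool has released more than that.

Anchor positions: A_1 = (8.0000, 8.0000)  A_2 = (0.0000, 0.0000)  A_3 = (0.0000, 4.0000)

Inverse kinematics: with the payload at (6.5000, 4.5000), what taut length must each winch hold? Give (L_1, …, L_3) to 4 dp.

(3.8079, 7.9057, 6.5192)

L_1: Δ = A_1−P = (1.5000, 3.5000) → ‖Δ‖ = √14.5000 = 3.8079
L_2: Δ = A_2−P = (-6.5000, -4.5000) → ‖Δ‖ = √62.5000 = 7.9057
L_3: Δ = A_3−P = (-6.5000, -0.5000) → ‖Δ‖ = √42.5000 = 6.5192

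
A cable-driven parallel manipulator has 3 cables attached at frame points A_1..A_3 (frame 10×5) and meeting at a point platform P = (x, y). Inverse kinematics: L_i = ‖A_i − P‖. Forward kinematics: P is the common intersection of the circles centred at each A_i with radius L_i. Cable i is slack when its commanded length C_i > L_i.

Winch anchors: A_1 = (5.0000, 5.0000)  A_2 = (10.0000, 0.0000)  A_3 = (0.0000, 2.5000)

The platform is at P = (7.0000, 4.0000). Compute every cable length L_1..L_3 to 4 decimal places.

(2.2361, 5.0000, 7.1589)

cable 1: Δx=-2.0000, Δy=1.0000; L_1 = √(Δx²+Δy²) = 2.2361
cable 2: Δx=3.0000, Δy=-4.0000; L_2 = √(Δx²+Δy²) = 5.0000
cable 3: Δx=-7.0000, Δy=-1.5000; L_3 = √(Δx²+Δy²) = 7.1589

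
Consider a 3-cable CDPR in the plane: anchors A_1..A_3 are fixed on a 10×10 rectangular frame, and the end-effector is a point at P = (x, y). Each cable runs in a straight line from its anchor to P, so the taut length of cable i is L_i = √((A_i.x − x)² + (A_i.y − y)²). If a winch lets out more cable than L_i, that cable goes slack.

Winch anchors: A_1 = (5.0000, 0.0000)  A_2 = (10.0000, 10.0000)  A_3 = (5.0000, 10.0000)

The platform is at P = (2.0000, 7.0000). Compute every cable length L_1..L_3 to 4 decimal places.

(7.6158, 8.5440, 4.2426)

cable 1: Δx=3.0000, Δy=-7.0000; L_1 = √(Δx²+Δy²) = 7.6158
cable 2: Δx=8.0000, Δy=3.0000; L_2 = √(Δx²+Δy²) = 8.5440
cable 3: Δx=3.0000, Δy=3.0000; L_3 = √(Δx²+Δy²) = 4.2426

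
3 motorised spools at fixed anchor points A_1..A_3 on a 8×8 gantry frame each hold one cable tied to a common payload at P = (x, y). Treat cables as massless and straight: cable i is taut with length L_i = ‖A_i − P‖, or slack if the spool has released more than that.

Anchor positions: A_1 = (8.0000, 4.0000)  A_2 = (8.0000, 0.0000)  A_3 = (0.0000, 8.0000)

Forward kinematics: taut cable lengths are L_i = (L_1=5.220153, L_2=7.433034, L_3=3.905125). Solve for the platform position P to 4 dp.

(3.0000, 5.5000)

circle eqns → linear via eq_j − eq_1; set c_j = A_j·A_j − L_j²
c_1 = 64.0000+16.0000−27.2500 = 52.7500
0.0000·x + 8.0000·y = c_1−c_2 = 44.0000
16.0000·x − 8.0000·y = c_1−c_3 = 4.0000
solve first two rows → x=3.0000, y=5.5000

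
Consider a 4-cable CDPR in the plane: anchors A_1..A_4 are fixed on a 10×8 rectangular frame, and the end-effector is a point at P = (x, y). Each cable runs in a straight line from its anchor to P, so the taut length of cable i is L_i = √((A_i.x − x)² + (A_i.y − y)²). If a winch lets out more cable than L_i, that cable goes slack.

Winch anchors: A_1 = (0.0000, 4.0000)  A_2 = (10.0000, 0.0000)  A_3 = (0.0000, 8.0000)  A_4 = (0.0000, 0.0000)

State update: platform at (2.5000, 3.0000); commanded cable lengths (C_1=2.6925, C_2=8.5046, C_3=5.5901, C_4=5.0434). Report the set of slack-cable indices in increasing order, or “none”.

cable 1: L_1 = ‖A_1−P‖ = 2.6926;  C_1 = 2.6925 → taut
cable 2: L_2 = ‖A_2−P‖ = 8.0777;  C_2 = 8.5046 → slack
cable 3: L_3 = ‖A_3−P‖ = 5.5902;  C_3 = 5.5901 → taut
cable 4: L_4 = ‖A_4−P‖ = 3.9051;  C_4 = 5.0434 → slack

2, 4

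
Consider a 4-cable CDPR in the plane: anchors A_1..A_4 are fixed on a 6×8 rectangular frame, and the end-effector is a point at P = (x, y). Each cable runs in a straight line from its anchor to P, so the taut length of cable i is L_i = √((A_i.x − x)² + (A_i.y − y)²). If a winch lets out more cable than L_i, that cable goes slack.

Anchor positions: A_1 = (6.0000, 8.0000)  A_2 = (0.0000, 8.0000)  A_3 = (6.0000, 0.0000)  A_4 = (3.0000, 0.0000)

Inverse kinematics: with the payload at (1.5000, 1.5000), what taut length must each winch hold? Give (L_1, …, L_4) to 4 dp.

(7.9057, 6.6708, 4.7434, 2.1213)

cable 1: Δx=4.5000, Δy=6.5000; L_1 = √(Δx²+Δy²) = 7.9057
cable 2: Δx=-1.5000, Δy=6.5000; L_2 = √(Δx²+Δy²) = 6.6708
cable 3: Δx=4.5000, Δy=-1.5000; L_3 = √(Δx²+Δy²) = 4.7434
cable 4: Δx=1.5000, Δy=-1.5000; L_4 = √(Δx²+Δy²) = 2.1213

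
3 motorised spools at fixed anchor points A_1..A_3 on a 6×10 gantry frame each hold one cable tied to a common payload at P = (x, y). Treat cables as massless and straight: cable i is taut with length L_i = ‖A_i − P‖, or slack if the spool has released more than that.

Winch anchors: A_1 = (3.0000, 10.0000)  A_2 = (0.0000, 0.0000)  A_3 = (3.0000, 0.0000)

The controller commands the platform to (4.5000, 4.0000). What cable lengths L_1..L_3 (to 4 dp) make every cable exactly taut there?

L_1 = √((3.0000−4.5000)² + (10.0000−4.0000)²) = 6.1847
L_2 = √((0.0000−4.5000)² + (0.0000−4.0000)²) = 6.0208
L_3 = √((3.0000−4.5000)² + (0.0000−4.0000)²) = 4.2720

(6.1847, 6.0208, 4.2720)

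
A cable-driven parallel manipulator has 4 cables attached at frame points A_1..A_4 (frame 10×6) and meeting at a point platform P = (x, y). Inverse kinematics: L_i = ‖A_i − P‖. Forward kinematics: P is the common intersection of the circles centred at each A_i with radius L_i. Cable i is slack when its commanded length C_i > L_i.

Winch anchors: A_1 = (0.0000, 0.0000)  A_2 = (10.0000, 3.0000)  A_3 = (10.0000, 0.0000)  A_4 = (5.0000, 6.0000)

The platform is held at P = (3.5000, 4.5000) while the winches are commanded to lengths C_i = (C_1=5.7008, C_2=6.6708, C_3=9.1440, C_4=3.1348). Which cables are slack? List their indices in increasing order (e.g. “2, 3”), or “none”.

i=1: geometric 5.7009 vs commanded 5.7008 ⇒ taut
i=2: geometric 6.6708 vs commanded 6.6708 ⇒ taut
i=3: geometric 7.9057 vs commanded 9.1440 ⇒ slack
i=4: geometric 2.1213 vs commanded 3.1348 ⇒ slack

3, 4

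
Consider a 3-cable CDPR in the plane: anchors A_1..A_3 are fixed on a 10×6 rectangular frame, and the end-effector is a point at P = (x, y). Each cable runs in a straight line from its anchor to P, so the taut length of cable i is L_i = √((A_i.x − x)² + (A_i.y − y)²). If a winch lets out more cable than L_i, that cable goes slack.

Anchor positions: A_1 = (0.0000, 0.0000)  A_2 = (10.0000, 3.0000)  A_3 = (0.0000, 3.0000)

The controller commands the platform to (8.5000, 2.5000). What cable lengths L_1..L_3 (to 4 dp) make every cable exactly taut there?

cable 1: Δx=-8.5000, Δy=-2.5000; L_1 = √(Δx²+Δy²) = 8.8600
cable 2: Δx=1.5000, Δy=0.5000; L_2 = √(Δx²+Δy²) = 1.5811
cable 3: Δx=-8.5000, Δy=0.5000; L_3 = √(Δx²+Δy²) = 8.5147

(8.8600, 1.5811, 8.5147)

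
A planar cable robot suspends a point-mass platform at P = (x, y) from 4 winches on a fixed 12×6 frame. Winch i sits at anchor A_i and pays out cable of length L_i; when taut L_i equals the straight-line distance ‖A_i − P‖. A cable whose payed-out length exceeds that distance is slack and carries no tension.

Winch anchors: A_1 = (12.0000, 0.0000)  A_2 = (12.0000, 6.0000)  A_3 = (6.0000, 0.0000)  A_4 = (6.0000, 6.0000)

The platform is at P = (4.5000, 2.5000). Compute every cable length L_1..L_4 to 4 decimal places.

(7.9057, 8.2765, 2.9155, 3.8079)

L_1 = √((12.0000−4.5000)² + (0.0000−2.5000)²) = 7.9057
L_2 = √((12.0000−4.5000)² + (6.0000−2.5000)²) = 8.2765
L_3 = √((6.0000−4.5000)² + (0.0000−2.5000)²) = 2.9155
L_4 = √((6.0000−4.5000)² + (6.0000−2.5000)²) = 3.8079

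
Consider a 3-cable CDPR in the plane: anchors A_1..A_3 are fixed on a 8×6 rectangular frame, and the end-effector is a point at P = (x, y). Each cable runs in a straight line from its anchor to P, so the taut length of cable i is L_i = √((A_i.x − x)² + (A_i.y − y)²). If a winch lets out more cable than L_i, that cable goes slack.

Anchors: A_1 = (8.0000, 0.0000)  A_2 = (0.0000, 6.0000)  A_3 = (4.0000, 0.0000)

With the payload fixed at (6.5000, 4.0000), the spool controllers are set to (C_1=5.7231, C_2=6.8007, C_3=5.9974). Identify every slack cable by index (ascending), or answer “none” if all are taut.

1, 3

i=1: geometric 4.2720 vs commanded 5.7231 ⇒ slack
i=2: geometric 6.8007 vs commanded 6.8007 ⇒ taut
i=3: geometric 4.7170 vs commanded 5.9974 ⇒ slack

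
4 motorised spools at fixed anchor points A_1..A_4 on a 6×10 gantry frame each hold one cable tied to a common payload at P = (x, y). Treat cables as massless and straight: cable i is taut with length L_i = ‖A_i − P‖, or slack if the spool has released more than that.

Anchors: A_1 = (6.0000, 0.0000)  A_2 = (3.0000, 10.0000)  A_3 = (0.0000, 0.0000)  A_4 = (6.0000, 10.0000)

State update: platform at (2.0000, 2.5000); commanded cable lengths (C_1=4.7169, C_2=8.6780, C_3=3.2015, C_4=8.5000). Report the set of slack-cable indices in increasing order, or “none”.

cable 1: √((4.0000)²+(-2.5000)²)=4.7170, C_1=4.7169: taut
cable 2: √((1.0000)²+(7.5000)²)=7.5664, C_2=8.6780: slack
cable 3: √((-2.0000)²+(-2.5000)²)=3.2016, C_3=3.2015: taut
cable 4: √((4.0000)²+(7.5000)²)=8.5000, C_4=8.5000: taut

2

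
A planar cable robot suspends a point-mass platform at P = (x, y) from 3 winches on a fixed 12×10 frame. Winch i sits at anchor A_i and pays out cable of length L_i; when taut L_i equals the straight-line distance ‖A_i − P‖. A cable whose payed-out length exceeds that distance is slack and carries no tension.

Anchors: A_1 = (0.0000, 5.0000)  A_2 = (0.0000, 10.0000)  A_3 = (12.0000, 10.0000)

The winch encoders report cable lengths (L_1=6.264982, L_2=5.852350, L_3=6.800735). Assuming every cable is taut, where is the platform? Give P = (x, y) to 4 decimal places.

(5.5000, 8.0000)

each cable: (A_i−P)·(A_i−P) = L_i²; let k_i = ‖A_i‖²−L_i²
k_1 = 0.0000+25.0000−39.2500 = -14.2500
row 1: 0.0000x − 10.0000y = -80.0000  (k_2=65.7500)
row 2: -24.0000x − 10.0000y = -212.0000  (k_3=197.7500)
Cramer on rows 1–2 → x = 5.5000, y = 8.0000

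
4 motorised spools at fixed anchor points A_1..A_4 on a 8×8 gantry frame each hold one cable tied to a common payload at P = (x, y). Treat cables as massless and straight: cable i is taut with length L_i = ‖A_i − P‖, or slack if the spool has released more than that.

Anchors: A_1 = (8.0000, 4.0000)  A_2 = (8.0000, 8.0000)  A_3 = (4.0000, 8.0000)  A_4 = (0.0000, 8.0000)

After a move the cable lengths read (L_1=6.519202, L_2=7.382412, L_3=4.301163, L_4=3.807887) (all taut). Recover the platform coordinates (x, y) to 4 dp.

(1.5000, 4.5000)

circle eqns → linear via eq_j − eq_1; set q_j = A_j·A_j − L_j²
q_1 = 64.0000+16.0000−42.5000 = 37.5000
0.0000·x − 8.0000·y = q_1−q_2 = -36.0000
8.0000·x − 8.0000·y = q_1−q_3 = -24.0000
16.0000·x − 8.0000·y = q_1−q_4 = -12.0000
solve first two rows → x=1.5000, y=4.5000
check cable 4: ‖A_4−P‖² = 14.5000 ≈ L_4² = 14.5000 ✓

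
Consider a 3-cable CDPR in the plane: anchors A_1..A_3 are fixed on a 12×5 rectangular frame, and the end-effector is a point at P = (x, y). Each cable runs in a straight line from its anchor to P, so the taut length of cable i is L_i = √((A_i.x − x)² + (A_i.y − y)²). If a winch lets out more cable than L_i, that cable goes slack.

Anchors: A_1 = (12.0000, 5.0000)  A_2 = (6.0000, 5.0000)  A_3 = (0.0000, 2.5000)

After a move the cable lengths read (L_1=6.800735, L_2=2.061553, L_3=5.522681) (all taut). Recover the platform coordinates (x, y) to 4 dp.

(5.5000, 3.0000)

circle eqns → linear via eq_j − eq_1; set q_j = A_j·A_j − L_j²
q_1 = 144.0000+25.0000−46.2500 = 122.7500
12.0000·x + 0.0000·y = q_1−q_2 = 66.0000
24.0000·x + 5.0000·y = q_1−q_3 = 147.0000
solve first two rows → x=5.5000, y=3.0000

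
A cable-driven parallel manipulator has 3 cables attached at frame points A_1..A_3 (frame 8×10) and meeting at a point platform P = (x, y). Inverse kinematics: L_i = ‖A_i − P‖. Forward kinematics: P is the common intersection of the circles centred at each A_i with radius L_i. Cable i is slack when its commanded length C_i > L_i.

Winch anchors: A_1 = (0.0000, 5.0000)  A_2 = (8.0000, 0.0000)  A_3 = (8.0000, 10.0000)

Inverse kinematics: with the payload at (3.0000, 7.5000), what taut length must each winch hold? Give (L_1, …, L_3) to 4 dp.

L_1: Δ = A_1−P = (-3.0000, -2.5000) → ‖Δ‖ = √15.2500 = 3.9051
L_2: Δ = A_2−P = (5.0000, -7.5000) → ‖Δ‖ = √81.2500 = 9.0139
L_3: Δ = A_3−P = (5.0000, 2.5000) → ‖Δ‖ = √31.2500 = 5.5902

(3.9051, 9.0139, 5.5902)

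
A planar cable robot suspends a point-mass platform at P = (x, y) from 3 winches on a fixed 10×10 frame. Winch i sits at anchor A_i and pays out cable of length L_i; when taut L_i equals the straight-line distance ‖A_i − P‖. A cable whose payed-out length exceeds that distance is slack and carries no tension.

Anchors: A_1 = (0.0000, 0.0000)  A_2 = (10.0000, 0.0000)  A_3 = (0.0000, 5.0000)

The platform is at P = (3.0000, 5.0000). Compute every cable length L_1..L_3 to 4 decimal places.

cable 1: Δx=-3.0000, Δy=-5.0000; L_1 = √(Δx²+Δy²) = 5.8310
cable 2: Δx=7.0000, Δy=-5.0000; L_2 = √(Δx²+Δy²) = 8.6023
cable 3: Δx=-3.0000, Δy=0.0000; L_3 = √(Δx²+Δy²) = 3.0000

(5.8310, 8.6023, 3.0000)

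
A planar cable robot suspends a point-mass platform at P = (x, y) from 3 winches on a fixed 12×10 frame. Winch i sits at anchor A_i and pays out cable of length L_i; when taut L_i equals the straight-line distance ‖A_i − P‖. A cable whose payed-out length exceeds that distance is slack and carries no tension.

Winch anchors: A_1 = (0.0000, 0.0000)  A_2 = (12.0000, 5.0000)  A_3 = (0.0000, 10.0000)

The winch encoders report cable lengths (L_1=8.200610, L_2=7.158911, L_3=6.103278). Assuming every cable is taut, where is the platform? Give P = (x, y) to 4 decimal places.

(5.0000, 6.5000)

circle eqns → linear via eq_j − eq_1; set c_j = A_j·A_j − L_j²
c_1 = 0.0000+0.0000−67.2500 = -67.2500
-24.0000·x − 10.0000·y = c_1−c_2 = -185.0000
0.0000·x − 20.0000·y = c_1−c_3 = -130.0000
solve first two rows → x=5.0000, y=6.5000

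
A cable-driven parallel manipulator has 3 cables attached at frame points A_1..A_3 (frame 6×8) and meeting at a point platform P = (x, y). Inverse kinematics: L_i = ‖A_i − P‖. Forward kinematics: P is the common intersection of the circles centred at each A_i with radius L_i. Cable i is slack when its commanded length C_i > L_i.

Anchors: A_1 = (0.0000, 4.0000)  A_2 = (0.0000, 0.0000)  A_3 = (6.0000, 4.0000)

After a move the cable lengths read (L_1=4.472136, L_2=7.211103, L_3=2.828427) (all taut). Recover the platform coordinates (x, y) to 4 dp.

circle eqns → linear via eq_j − eq_1; set q_j = A_j·A_j − L_j²
q_1 = 0.0000+16.0000−20.0000 = -4.0000
0.0000·x + 8.0000·y = q_1−q_2 = 48.0000
-12.0000·x + 0.0000·y = q_1−q_3 = -48.0000
solve first two rows → x=4.0000, y=6.0000

(4.0000, 6.0000)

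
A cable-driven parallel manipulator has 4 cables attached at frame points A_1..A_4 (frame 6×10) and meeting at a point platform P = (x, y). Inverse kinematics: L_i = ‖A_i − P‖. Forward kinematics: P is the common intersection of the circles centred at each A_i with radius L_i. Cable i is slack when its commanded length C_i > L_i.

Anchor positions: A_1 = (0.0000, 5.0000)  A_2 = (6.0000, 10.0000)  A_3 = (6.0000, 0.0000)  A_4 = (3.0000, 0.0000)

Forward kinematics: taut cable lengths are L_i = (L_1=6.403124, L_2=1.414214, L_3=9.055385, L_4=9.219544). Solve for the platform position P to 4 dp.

(5.0000, 9.0000)

circle eqns → linear via eq_j − eq_1; set q_j = A_j·A_j − L_j²
q_1 = 0.0000+25.0000−41.0000 = -16.0000
-12.0000·x − 10.0000·y = q_1−q_2 = -150.0000
-12.0000·x + 10.0000·y = q_1−q_3 = 30.0000
-6.0000·x + 10.0000·y = q_1−q_4 = 60.0000
solve first two rows → x=5.0000, y=9.0000
check cable 4: ‖A_4−P‖² = 85.0000 ≈ L_4² = 85.0000 ✓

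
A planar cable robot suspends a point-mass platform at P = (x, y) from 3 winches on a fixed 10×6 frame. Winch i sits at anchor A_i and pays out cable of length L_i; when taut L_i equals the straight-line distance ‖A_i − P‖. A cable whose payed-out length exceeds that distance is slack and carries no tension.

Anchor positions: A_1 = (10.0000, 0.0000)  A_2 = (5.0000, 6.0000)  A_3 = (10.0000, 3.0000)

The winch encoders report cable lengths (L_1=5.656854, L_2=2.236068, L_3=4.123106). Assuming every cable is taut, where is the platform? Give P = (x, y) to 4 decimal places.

(6.0000, 4.0000)

each cable: (A_i−P)·(A_i−P) = L_i²; let q_i = ‖A_i‖²−L_i²
q_1 = 100.0000+0.0000−32.0000 = 68.0000
row 1: 10.0000x − 12.0000y = 12.0000  (q_2=56.0000)
row 2: 0.0000x − 6.0000y = -24.0000  (q_3=92.0000)
Cramer on rows 1–2 → x = 6.0000, y = 4.0000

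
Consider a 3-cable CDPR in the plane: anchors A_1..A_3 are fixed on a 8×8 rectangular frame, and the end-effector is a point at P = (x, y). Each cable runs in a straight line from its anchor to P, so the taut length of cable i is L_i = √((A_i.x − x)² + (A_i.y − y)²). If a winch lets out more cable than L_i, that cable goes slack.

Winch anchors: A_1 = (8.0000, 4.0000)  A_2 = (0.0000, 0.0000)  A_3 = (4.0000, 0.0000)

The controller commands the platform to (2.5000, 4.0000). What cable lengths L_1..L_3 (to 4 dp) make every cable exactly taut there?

(5.5000, 4.7170, 4.2720)

L_1 = √((8.0000−2.5000)² + (4.0000−4.0000)²) = 5.5000
L_2 = √((0.0000−2.5000)² + (0.0000−4.0000)²) = 4.7170
L_3 = √((4.0000−2.5000)² + (0.0000−4.0000)²) = 4.2720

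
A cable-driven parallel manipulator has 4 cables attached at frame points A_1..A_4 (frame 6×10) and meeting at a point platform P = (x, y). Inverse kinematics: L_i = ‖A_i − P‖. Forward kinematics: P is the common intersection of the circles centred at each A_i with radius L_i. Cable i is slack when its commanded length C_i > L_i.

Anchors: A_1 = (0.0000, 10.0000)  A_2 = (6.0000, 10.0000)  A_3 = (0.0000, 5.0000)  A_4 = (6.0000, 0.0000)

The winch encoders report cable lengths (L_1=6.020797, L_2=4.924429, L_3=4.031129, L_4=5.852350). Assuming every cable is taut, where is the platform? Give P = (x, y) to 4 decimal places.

expand ‖A_i−P‖²=L_i² and subtract eq 1 (k_i ≔ ‖A_i‖²−L_i²)
k_1 = 0.0000+100.0000−36.2500 = 63.7500
eq1−eq2 → [-12.0000  0.0000]·P = -48.0000
eq1−eq3 → [0.0000  10.0000]·P = 55.0000
eq1−eq4 → [-12.0000  20.0000]·P = 62.0000
2×2 solve → P = (4.0000, 5.5000)
check cable 4: ‖A_4−P‖² = 34.2500 ≈ L_4² = 34.2500 ✓

(4.0000, 5.5000)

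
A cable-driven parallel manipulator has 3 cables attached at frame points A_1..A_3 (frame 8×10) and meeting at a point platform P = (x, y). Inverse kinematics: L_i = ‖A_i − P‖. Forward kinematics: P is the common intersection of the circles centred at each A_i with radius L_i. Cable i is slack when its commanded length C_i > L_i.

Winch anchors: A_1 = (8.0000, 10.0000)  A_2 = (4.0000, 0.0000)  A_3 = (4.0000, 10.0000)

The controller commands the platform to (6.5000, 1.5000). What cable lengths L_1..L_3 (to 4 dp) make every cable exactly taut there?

(8.6313, 2.9155, 8.8600)

L_1: Δ = A_1−P = (1.5000, 8.5000) → ‖Δ‖ = √74.5000 = 8.6313
L_2: Δ = A_2−P = (-2.5000, -1.5000) → ‖Δ‖ = √8.5000 = 2.9155
L_3: Δ = A_3−P = (-2.5000, 8.5000) → ‖Δ‖ = √78.5000 = 8.8600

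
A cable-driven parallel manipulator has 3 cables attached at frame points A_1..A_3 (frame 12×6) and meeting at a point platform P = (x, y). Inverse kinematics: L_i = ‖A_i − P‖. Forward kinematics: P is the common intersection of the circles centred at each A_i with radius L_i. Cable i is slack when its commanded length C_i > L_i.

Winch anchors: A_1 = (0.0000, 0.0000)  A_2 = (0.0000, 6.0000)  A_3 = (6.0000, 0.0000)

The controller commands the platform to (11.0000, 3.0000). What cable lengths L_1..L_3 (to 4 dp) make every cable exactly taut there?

(11.4018, 11.4018, 5.8310)

cable 1: Δx=-11.0000, Δy=-3.0000; L_1 = √(Δx²+Δy²) = 11.4018
cable 2: Δx=-11.0000, Δy=3.0000; L_2 = √(Δx²+Δy²) = 11.4018
cable 3: Δx=-5.0000, Δy=-3.0000; L_3 = √(Δx²+Δy²) = 5.8310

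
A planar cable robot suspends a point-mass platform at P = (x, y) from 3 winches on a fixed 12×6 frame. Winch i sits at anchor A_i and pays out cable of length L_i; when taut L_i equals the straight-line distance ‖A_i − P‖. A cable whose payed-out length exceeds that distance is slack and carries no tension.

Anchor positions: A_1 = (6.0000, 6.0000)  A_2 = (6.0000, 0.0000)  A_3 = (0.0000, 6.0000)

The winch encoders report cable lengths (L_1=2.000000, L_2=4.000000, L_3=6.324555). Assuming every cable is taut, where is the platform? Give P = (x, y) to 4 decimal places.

circle eqns → linear via eq_j − eq_1; set c_j = A_j·A_j − L_j²
c_1 = 36.0000+36.0000−4.0000 = 68.0000
0.0000·x + 12.0000·y = c_1−c_2 = 48.0000
12.0000·x + 0.0000·y = c_1−c_3 = 72.0000
solve first two rows → x=6.0000, y=4.0000

(6.0000, 4.0000)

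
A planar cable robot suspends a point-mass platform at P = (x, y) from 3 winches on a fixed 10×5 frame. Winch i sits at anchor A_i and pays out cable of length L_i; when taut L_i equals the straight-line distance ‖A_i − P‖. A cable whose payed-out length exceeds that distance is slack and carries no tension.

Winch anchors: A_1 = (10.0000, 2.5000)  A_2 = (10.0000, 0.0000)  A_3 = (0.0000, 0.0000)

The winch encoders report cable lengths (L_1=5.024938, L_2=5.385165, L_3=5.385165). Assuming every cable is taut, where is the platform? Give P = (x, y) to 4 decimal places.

(5.0000, 2.0000)

expand ‖A_i−P‖²=L_i² and subtract eq 1 (q_i ≔ ‖A_i‖²−L_i²)
q_1 = 100.0000+6.2500−25.2500 = 81.0000
eq1−eq2 → [0.0000  5.0000]·P = 10.0000
eq1−eq3 → [20.0000  5.0000]·P = 110.0000
2×2 solve → P = (5.0000, 2.0000)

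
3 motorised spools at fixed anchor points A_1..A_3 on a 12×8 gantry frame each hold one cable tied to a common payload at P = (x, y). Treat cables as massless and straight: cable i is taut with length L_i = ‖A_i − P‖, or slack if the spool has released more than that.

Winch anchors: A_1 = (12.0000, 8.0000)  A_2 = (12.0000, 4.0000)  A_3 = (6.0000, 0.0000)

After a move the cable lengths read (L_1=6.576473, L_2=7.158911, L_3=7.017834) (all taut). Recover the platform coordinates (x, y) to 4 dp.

expand ‖A_i−P‖²=L_i² and subtract eq 1 (q_i ≔ ‖A_i‖²−L_i²)
q_1 = 144.0000+64.0000−43.2500 = 164.7500
eq1−eq2 → [0.0000  8.0000]·P = 56.0000
eq1−eq3 → [12.0000  16.0000]·P = 178.0000
2×2 solve → P = (5.5000, 7.0000)

(5.5000, 7.0000)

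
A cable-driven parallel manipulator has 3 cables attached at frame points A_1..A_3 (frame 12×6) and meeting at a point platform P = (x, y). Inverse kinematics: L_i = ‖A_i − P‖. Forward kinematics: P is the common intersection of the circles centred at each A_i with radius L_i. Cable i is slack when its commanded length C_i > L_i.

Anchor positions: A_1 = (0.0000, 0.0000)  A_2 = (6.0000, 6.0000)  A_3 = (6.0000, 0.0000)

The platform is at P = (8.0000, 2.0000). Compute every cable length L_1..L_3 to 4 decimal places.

(8.2462, 4.4721, 2.8284)

L_1 = √((0.0000−8.0000)² + (0.0000−2.0000)²) = 8.2462
L_2 = √((6.0000−8.0000)² + (6.0000−2.0000)²) = 4.4721
L_3 = √((6.0000−8.0000)² + (0.0000−2.0000)²) = 2.8284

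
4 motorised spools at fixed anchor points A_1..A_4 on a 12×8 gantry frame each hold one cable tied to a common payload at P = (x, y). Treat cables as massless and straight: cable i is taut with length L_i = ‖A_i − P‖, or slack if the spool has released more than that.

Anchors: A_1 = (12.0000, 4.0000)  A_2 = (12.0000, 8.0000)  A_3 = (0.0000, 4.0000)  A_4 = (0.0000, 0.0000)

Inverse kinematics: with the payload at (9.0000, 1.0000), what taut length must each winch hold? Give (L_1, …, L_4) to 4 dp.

L_1 = √((12.0000−9.0000)² + (4.0000−1.0000)²) = 4.2426
L_2 = √((12.0000−9.0000)² + (8.0000−1.0000)²) = 7.6158
L_3 = √((0.0000−9.0000)² + (4.0000−1.0000)²) = 9.4868
L_4 = √((0.0000−9.0000)² + (0.0000−1.0000)²) = 9.0554

(4.2426, 7.6158, 9.4868, 9.0554)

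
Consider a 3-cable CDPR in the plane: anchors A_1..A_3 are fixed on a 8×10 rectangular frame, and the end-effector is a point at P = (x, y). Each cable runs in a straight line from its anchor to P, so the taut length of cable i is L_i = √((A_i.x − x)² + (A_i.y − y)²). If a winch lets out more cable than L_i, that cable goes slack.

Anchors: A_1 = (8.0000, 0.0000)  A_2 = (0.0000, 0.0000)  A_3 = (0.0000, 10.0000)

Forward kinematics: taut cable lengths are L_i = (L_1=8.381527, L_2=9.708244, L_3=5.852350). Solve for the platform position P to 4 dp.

circle eqns → linear via eq_j − eq_1; set k_j = A_j·A_j − L_j²
k_1 = 64.0000+0.0000−70.2500 = -6.2500
16.0000·x + 0.0000·y = k_1−k_2 = 88.0000
16.0000·x − 20.0000·y = k_1−k_3 = -72.0000
solve first two rows → x=5.5000, y=8.0000

(5.5000, 8.0000)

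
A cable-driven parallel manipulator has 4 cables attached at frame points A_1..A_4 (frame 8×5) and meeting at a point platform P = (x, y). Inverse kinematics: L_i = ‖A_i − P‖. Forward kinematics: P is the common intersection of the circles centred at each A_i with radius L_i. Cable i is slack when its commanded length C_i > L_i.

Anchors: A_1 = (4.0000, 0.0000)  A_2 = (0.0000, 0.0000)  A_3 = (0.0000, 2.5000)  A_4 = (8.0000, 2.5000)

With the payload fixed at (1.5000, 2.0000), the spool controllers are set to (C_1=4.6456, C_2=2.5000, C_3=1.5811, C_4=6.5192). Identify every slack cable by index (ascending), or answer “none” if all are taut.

i=1: geometric 3.2016 vs commanded 4.6456 ⇒ slack
i=2: geometric 2.5000 vs commanded 2.5000 ⇒ taut
i=3: geometric 1.5811 vs commanded 1.5811 ⇒ taut
i=4: geometric 6.5192 vs commanded 6.5192 ⇒ taut

1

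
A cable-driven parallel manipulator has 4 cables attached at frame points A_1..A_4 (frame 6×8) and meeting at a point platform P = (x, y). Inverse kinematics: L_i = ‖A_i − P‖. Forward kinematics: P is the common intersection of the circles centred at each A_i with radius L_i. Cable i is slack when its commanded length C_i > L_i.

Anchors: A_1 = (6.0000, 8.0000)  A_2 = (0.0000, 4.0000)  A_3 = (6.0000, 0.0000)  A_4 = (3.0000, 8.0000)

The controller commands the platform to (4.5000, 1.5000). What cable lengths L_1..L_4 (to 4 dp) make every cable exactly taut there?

cable 1: Δx=1.5000, Δy=6.5000; L_1 = √(Δx²+Δy²) = 6.6708
cable 2: Δx=-4.5000, Δy=2.5000; L_2 = √(Δx²+Δy²) = 5.1478
cable 3: Δx=1.5000, Δy=-1.5000; L_3 = √(Δx²+Δy²) = 2.1213
cable 4: Δx=-1.5000, Δy=6.5000; L_4 = √(Δx²+Δy²) = 6.6708

(6.6708, 5.1478, 2.1213, 6.6708)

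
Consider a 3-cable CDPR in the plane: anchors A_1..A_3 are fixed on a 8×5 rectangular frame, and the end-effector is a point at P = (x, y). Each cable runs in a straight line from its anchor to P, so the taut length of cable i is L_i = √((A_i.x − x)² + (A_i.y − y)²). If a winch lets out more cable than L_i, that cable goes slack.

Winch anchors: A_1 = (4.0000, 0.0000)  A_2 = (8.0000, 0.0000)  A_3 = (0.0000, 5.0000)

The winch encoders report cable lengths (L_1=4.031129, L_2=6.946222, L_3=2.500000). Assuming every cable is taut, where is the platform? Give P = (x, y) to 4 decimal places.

(2.0000, 3.5000)

each cable: (A_i−P)·(A_i−P) = L_i²; let q_i = ‖A_i‖²−L_i²
q_1 = 16.0000+0.0000−16.2500 = -0.2500
row 1: -8.0000x + 0.0000y = -16.0000  (q_2=15.7500)
row 2: 8.0000x − 10.0000y = -19.0000  (q_3=18.7500)
Cramer on rows 1–2 → x = 2.0000, y = 3.5000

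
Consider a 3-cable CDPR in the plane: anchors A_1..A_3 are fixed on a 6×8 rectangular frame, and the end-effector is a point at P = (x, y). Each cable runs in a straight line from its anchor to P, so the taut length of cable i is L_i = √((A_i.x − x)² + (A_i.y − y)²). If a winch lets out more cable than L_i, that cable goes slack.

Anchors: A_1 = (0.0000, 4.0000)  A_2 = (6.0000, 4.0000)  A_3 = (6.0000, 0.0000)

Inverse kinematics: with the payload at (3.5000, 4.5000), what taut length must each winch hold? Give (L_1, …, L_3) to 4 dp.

L_1 = √((0.0000−3.5000)² + (4.0000−4.5000)²) = 3.5355
L_2 = √((6.0000−3.5000)² + (4.0000−4.5000)²) = 2.5495
L_3 = √((6.0000−3.5000)² + (0.0000−4.5000)²) = 5.1478

(3.5355, 2.5495, 5.1478)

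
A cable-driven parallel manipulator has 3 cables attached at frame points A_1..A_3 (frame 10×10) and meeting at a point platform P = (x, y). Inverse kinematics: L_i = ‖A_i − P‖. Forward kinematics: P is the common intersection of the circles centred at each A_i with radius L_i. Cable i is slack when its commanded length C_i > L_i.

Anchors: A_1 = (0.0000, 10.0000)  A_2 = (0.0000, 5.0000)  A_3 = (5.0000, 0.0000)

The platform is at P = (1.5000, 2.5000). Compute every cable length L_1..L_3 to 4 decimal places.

(7.6485, 2.9155, 4.3012)

L_1: Δ = A_1−P = (-1.5000, 7.5000) → ‖Δ‖ = √58.5000 = 7.6485
L_2: Δ = A_2−P = (-1.5000, 2.5000) → ‖Δ‖ = √8.5000 = 2.9155
L_3: Δ = A_3−P = (3.5000, -2.5000) → ‖Δ‖ = √18.5000 = 4.3012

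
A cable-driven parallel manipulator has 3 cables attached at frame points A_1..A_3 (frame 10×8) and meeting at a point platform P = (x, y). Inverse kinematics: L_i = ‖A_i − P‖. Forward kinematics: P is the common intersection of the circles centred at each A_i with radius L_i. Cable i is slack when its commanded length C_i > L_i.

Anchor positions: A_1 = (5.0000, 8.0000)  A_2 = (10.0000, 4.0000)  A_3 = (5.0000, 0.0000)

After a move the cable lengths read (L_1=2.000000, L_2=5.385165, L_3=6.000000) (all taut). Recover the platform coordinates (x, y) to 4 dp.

each cable: (A_i−P)·(A_i−P) = L_i²; let q_i = ‖A_i‖²−L_i²
q_1 = 25.0000+64.0000−4.0000 = 85.0000
row 1: -10.0000x + 8.0000y = -2.0000  (q_2=87.0000)
row 2: 0.0000x + 16.0000y = 96.0000  (q_3=-11.0000)
Cramer on rows 1–2 → x = 5.0000, y = 6.0000

(5.0000, 6.0000)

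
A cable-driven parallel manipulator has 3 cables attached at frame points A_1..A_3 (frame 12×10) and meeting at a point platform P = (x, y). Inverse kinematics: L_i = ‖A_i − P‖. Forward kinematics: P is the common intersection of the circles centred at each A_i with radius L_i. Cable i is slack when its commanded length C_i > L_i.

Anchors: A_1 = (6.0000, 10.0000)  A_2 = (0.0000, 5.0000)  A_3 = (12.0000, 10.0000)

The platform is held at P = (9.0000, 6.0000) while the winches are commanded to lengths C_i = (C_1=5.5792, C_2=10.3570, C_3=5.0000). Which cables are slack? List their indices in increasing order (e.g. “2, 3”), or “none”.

1, 2

cable 1: √((-3.0000)²+(4.0000)²)=5.0000, C_1=5.5792: slack
cable 2: √((-9.0000)²+(-1.0000)²)=9.0554, C_2=10.3570: slack
cable 3: √((3.0000)²+(4.0000)²)=5.0000, C_3=5.0000: taut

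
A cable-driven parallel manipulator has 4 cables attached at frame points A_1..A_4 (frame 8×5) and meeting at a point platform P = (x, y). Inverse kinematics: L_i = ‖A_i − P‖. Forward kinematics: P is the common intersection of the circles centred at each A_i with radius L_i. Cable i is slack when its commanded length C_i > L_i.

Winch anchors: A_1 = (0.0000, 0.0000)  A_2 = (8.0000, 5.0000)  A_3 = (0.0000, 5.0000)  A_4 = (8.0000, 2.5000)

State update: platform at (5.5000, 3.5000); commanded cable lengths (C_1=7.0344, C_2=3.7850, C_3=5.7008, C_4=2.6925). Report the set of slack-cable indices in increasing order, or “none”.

1, 2

cable 1: √((-5.5000)²+(-3.5000)²)=6.5192, C_1=7.0344: slack
cable 2: √((2.5000)²+(1.5000)²)=2.9155, C_2=3.7850: slack
cable 3: √((-5.5000)²+(1.5000)²)=5.7009, C_3=5.7008: taut
cable 4: √((2.5000)²+(-1.0000)²)=2.6926, C_4=2.6925: taut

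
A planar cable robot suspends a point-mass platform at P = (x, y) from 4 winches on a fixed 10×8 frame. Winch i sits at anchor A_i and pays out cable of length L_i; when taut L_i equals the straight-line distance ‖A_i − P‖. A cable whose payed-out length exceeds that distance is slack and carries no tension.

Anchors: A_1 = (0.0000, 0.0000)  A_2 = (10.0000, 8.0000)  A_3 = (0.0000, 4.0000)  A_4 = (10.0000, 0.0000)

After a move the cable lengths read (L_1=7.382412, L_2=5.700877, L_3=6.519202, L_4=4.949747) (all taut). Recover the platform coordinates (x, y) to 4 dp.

(6.5000, 3.5000)

expand ‖A_i−P‖²=L_i² and subtract eq 1 (c_i ≔ ‖A_i‖²−L_i²)
c_1 = 0.0000+0.0000−54.5000 = -54.5000
eq1−eq2 → [-20.0000  -16.0000]·P = -186.0000
eq1−eq3 → [0.0000  -8.0000]·P = -28.0000
eq1−eq4 → [-20.0000  0.0000]·P = -130.0000
2×2 solve → P = (6.5000, 3.5000)
check cable 4: ‖A_4−P‖² = 24.5000 ≈ L_4² = 24.5000 ✓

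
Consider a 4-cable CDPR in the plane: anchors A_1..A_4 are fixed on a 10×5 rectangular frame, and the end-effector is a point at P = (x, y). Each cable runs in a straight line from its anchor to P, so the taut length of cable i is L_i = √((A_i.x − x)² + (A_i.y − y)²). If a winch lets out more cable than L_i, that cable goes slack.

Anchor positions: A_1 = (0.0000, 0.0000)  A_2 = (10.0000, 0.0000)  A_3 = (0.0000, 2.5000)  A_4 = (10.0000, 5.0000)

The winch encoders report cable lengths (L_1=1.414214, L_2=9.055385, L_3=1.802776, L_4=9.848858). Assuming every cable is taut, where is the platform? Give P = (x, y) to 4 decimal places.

(1.0000, 1.0000)

expand ‖A_i−P‖²=L_i² and subtract eq 1 (c_i ≔ ‖A_i‖²−L_i²)
c_1 = 0.0000+0.0000−2.0000 = -2.0000
eq1−eq2 → [-20.0000  0.0000]·P = -20.0000
eq1−eq3 → [0.0000  -5.0000]·P = -5.0000
eq1−eq4 → [-20.0000  -10.0000]·P = -30.0000
2×2 solve → P = (1.0000, 1.0000)
check cable 4: ‖A_4−P‖² = 97.0000 ≈ L_4² = 97.0000 ✓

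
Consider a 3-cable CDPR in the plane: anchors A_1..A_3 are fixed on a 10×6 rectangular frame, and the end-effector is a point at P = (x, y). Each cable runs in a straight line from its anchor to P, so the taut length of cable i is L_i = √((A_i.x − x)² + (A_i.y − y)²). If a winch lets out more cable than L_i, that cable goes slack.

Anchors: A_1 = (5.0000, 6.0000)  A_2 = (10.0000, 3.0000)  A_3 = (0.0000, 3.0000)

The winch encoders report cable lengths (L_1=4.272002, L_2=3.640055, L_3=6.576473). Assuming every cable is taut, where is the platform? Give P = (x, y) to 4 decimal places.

(6.5000, 2.0000)

circle eqns → linear via eq_j − eq_1; set k_j = A_j·A_j − L_j²
k_1 = 25.0000+36.0000−18.2500 = 42.7500
-10.0000·x + 6.0000·y = k_1−k_2 = -53.0000
10.0000·x + 6.0000·y = k_1−k_3 = 77.0000
solve first two rows → x=6.5000, y=2.0000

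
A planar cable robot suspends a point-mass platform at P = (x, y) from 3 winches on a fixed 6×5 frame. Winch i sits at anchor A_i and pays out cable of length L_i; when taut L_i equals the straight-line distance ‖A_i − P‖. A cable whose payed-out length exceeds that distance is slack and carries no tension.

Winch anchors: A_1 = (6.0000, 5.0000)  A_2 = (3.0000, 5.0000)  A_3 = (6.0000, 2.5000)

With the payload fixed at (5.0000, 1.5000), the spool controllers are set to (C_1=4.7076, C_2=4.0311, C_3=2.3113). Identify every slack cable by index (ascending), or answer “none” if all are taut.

cable 1: L_1 = ‖A_1−P‖ = 3.6401;  C_1 = 4.7076 → slack
cable 2: L_2 = ‖A_2−P‖ = 4.0311;  C_2 = 4.0311 → taut
cable 3: L_3 = ‖A_3−P‖ = 1.4142;  C_3 = 2.3113 → slack

1, 3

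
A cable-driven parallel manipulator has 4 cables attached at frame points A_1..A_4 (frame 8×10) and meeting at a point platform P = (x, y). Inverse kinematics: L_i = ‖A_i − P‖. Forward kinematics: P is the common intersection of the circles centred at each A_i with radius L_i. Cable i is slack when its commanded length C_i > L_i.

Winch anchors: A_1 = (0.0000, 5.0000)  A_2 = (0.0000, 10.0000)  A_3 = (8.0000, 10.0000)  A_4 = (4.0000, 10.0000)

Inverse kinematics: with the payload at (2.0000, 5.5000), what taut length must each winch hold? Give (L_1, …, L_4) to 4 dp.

(2.0616, 4.9244, 7.5000, 4.9244)

L_1 = √((0.0000−2.0000)² + (5.0000−5.5000)²) = 2.0616
L_2 = √((0.0000−2.0000)² + (10.0000−5.5000)²) = 4.9244
L_3 = √((8.0000−2.0000)² + (10.0000−5.5000)²) = 7.5000
L_4 = √((4.0000−2.0000)² + (10.0000−5.5000)²) = 4.9244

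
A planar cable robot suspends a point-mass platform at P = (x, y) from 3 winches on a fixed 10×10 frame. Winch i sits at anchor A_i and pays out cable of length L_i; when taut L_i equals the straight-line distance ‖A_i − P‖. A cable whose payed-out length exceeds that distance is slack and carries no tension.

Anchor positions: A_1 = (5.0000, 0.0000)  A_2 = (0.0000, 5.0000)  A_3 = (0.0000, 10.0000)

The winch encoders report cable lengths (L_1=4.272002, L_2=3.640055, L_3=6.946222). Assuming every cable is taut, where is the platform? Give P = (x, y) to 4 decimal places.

(3.5000, 4.0000)

each cable: (A_i−P)·(A_i−P) = L_i²; let k_i = ‖A_i‖²−L_i²
k_1 = 25.0000+0.0000−18.2500 = 6.7500
row 1: 10.0000x − 10.0000y = -5.0000  (k_2=11.7500)
row 2: 10.0000x − 20.0000y = -45.0000  (k_3=51.7500)
Cramer on rows 1–2 → x = 3.5000, y = 4.0000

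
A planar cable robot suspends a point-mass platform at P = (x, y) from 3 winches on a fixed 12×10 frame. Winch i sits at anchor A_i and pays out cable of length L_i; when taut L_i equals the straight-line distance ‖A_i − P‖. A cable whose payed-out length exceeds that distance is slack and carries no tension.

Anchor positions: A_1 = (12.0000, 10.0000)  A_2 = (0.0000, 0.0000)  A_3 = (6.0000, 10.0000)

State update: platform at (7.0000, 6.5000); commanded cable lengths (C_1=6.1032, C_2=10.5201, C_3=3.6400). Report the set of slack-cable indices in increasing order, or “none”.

cable 1: √((5.0000)²+(3.5000)²)=6.1033, C_1=6.1032: taut
cable 2: √((-7.0000)²+(-6.5000)²)=9.5525, C_2=10.5201: slack
cable 3: √((-1.0000)²+(3.5000)²)=3.6401, C_3=3.6400: taut

2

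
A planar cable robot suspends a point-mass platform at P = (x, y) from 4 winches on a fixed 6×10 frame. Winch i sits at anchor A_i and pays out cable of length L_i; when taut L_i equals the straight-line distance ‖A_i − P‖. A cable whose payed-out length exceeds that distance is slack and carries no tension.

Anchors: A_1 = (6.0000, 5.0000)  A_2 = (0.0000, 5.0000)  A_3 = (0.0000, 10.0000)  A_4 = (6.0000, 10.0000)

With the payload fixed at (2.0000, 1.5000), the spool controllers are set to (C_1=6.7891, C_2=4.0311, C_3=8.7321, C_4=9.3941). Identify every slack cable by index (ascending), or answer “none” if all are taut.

1

cable 1: √((4.0000)²+(3.5000)²)=5.3151, C_1=6.7891: slack
cable 2: √((-2.0000)²+(3.5000)²)=4.0311, C_2=4.0311: taut
cable 3: √((-2.0000)²+(8.5000)²)=8.7321, C_3=8.7321: taut
cable 4: √((4.0000)²+(8.5000)²)=9.3941, C_4=9.3941: taut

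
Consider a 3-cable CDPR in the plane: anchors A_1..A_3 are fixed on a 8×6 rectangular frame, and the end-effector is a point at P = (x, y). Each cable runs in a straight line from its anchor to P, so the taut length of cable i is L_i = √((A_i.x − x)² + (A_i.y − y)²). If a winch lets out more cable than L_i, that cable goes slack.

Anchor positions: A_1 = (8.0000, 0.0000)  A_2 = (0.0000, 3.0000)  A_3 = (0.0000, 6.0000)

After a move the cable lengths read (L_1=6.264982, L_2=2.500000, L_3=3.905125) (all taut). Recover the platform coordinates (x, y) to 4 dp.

each cable: (A_i−P)·(A_i−P) = L_i²; let q_i = ‖A_i‖²−L_i²
q_1 = 64.0000+0.0000−39.2500 = 24.7500
row 1: 16.0000x − 6.0000y = 22.0000  (q_2=2.7500)
row 2: 16.0000x − 12.0000y = 4.0000  (q_3=20.7500)
Cramer on rows 1–2 → x = 2.5000, y = 3.0000

(2.5000, 3.0000)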